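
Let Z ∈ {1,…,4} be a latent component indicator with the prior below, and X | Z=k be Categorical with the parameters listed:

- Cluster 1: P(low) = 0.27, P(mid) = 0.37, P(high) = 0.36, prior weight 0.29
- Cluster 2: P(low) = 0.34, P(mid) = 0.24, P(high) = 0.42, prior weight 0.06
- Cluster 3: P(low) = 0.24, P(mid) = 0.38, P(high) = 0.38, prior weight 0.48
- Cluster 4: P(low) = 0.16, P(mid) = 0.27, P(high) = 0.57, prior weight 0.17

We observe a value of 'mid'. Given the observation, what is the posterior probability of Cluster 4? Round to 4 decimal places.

Posterior ∝ prior × likelihood, so P(k | x) ∝ π_k f_k(x); normalise over all components.
Evaluate each component's likelihood at the observed value:
  f_1 = 0.37
  f_2 = 0.24
  f_3 = 0.38
  f_4 = 0.27
Multiply by the mixture weights:
  π_1·f_1 = 0.29 × 0.37 = 0.1073
  π_2·f_2 = 0.06 × 0.24 = 0.0144
  π_3·f_3 = 0.48 × 0.38 = 0.1824
  π_4·f_4 = 0.17 × 0.27 = 0.0459
Normaliser: 0.1073 + 0.0144 + 0.1824 + 0.0459 = 0.35
Responsibility of Cluster 4: 0.0459 / 0.35 ≈ 0.1311

0.1311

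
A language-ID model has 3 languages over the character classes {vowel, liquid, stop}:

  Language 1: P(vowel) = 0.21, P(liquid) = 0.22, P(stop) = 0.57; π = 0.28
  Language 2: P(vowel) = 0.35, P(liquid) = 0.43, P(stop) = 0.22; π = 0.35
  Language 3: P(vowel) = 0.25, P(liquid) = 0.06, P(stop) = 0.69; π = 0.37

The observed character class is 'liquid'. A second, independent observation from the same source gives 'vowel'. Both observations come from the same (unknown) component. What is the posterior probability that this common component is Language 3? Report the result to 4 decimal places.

The responsibility of component k is π_k f_k(x) divided by Σ_j π_j f_j(x).
Since both observations come from the same component, the likelihood for component k is f_k(x₁)·f_k(x₂).
  f_1 = [0.22] × [0.21] = 0.0462
  f_2 = [0.43] × [0.35] = 0.1505
  f_3 = [0.06] × [0.25] = 0.015
Prior × likelihood for each component:
  π_1·f_1 = 0.28 × 0.0462 = 0.012936
  π_2·f_2 = 0.35 × 0.1505 = 0.052675
  π_3·f_3 = 0.37 × 0.015 = 0.00555
Denominator: 0.012936 + 0.052675 + 0.00555 = 0.071161
So the posterior for Language 3 is 0.00555 / 0.071161 ≈ 0.0780.

0.0780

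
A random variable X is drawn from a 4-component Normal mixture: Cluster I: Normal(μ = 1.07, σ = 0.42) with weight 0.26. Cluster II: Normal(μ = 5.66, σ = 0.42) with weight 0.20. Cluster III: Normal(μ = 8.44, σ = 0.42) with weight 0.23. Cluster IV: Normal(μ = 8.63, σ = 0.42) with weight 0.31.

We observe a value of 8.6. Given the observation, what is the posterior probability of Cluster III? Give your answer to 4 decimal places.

0.4089

The responsibility of component k is P(Z=k) f_k(x) divided by Σ_j P(Z=j) f_j(x).
Component likelihoods at x = 8.6:
  L_I = 1.51086e-70
  L_II = 2.17493e-11
  L_III = 0.88338
  L_IV = 0.947443
Weight by the priors:
  P(Z=I)·L_I = 0.26 × 1.51086e-70 = 3.92825e-71
  P(Z=II)·L_II = 0.20 × 2.17493e-11 = 4.34987e-12
  P(Z=III)·L_III = 0.23 × 0.88338 = 0.203177
  P(Z=IV)·L_IV = 0.31 × 0.947443 = 0.293707
Normaliser: 3.92825e-71 + 4.34987e-12 + 0.203177 + 0.293707 = 0.496884
Responsibility of Cluster III: 0.203177 / 0.496884 ≈ 0.4089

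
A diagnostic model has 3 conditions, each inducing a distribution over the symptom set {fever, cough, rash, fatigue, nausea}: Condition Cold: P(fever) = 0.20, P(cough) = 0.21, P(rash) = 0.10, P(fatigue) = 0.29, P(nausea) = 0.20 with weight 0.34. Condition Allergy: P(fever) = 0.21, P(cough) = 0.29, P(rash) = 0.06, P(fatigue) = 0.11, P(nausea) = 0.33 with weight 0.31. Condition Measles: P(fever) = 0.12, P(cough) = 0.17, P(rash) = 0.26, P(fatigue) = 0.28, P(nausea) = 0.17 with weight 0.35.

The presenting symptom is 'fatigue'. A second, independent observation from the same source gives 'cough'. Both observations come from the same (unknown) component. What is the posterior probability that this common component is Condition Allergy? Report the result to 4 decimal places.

By Bayes' theorem, P(k | x) = w_k f_k(x) / Σ_j w_j f_j(x).
Since both observations come from the same component, the likelihood for component k is f_k(x₁)·f_k(x₂).
  f_Cold = [0.29] × [0.21] = 0.0609
  f_Allergy = [0.11] × [0.29] = 0.0319
  f_Measles = [0.28] × [0.17] = 0.0476
Prior × likelihood for each component:
  w_Cold·f_Cold = 0.34 × 0.0609 = 0.020706
  w_Allergy·f_Allergy = 0.31 × 0.0319 = 0.009889
  w_Measles·f_Measles = 0.35 × 0.0476 = 0.01666
Denominator: 0.020706 + 0.009889 + 0.01666 = 0.047255
Responsibility of Condition Allergy: 0.009889 / 0.047255 ≈ 0.2093

0.2093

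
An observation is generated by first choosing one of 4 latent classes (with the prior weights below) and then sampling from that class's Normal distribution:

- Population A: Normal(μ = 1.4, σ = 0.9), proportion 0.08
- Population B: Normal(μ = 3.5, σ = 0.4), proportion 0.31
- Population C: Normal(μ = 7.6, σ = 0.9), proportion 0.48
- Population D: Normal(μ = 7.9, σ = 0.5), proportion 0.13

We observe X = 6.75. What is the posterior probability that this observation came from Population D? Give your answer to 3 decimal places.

0.051

P(component k | x) = π_k·f_k(x) / marginal(x), where marginal(x) = Σ_j π_j·f_j(x).
Evaluate each component's likelihood at the observed value:
  L_A = (1/(0.9·√(2π)))·exp(−(6.75−1.4)²/(2·0.9²)) = 0.443269·exp(-17.66821) = 9.40722e-09
  L_B = (1/(0.4·√(2π)))·exp(−(6.75−3.5)²/(2·0.4²)) = 0.997356·exp(-33.00781) = 4.61041e-15
  L_C = (1/(0.9·√(2π)))·exp(−(6.75−7.6)²/(2·0.9²)) = 0.443269·exp(-0.44599) = 0.283777
  L_D = (1/(0.5·√(2π)))·exp(−(6.75−7.9)²/(2·0.5²)) = 0.797885·exp(-2.64500) = 0.0566541
Weight by the priors:
  π_A·L_A = 0.08 × 9.40722e-09 = 7.52578e-10
  π_B·L_B = 0.31 × 4.61041e-15 = 1.42923e-15
  π_C·L_C = 0.48 × 0.283777 = 0.136213
  π_D·L_D = 0.13 × 0.0566541 = 0.00736503
Normaliser: 7.52578e-10 + 1.42923e-15 + 0.136213 + 0.00736503 = 0.143578
P(Population D | the observation) ≈ 0.051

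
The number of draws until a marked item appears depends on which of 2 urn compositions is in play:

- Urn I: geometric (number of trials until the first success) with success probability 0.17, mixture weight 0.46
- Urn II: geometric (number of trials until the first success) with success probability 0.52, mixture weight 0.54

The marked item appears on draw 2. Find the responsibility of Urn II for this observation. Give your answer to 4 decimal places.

By Bayes' theorem, P(k | x) = w_k f_k(x) / Σ_j w_j f_j(x).
Geometric probabilities:
  p_I = 0.1411
  p_II = 0.2496
Unnormalised posteriors:
  w_I·p_I = 0.46 × 0.1411 = 0.064906
  w_II·p_II = 0.54 × 0.2496 = 0.134784
Sum: 0.064906 + 0.134784 = 0.19969
P(Urn II | data) = 0.134784 / 0.19969 ≈ 0.6750

0.6750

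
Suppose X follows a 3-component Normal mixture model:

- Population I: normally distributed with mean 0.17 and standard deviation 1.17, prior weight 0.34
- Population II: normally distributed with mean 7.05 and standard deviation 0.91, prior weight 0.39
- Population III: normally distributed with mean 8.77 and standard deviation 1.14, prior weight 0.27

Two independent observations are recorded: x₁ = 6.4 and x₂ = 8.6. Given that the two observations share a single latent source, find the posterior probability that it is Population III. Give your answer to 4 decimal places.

0.2167

The responsibility of component k is π_k f_k(x) divided by Σ_j π_j f_j(x).
Since both observations come from the same component, the likelihood for component k is f_k(x₁)·f_k(x₂).
  p_I = [2.37614e-07] × [1.81874e-12] = 4.32158e-19
  p_II = [0.339687] × [0.102772] = 0.0349105
  p_III = [0.0403172] × [0.34608] = 0.013953
Multiply by the mixture weights:
  π_I·p_I = 0.34 × 4.32158e-19 = 1.46934e-19
  π_II·p_II = 0.39 × 0.0349105 = 0.0136151
  π_III·p_III = 0.27 × 0.013953 = 0.0037673
Evidence: 1.46934e-19 + 0.0136151 + 0.0037673 = 0.0173824
P(Population III | data) ≈ 0.2167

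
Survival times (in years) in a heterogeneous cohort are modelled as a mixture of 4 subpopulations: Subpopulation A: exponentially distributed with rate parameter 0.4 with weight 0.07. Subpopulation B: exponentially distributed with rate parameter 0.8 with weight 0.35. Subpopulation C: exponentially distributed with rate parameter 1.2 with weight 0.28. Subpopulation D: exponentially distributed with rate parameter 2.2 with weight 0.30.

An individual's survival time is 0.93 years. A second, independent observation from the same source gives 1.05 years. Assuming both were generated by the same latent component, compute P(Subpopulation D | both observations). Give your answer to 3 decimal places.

0.174

The responsibility of component k is π_k f_k(x) divided by Σ_j π_j f_j(x).
Since both observations come from the same component, the likelihood for component k is f_k(x₁)·f_k(x₂).
  f_A = [0.275742] × [0.262819] = 0.0724701
  f_B = [0.380167] × [0.345368] = 0.131298
  f_C = [0.393105] × [0.340385] = 0.133807
  f_D = [0.284352] × [0.218375] = 0.0620953
Unnormalised posteriors:
  π_A·f_A = 0.07 × 0.0724701 = 0.00507291
  π_B·f_B = 0.35 × 0.131298 = 0.0459542
  π_C·f_C = 0.28 × 0.133807 = 0.037466
  π_D·f_D = 0.30 × 0.0620953 = 0.0186286
Denominator: 0.00507291 + 0.0459542 + 0.037466 + 0.0186286 = 0.107122
P(Subpopulation D | data) ≈ 0.174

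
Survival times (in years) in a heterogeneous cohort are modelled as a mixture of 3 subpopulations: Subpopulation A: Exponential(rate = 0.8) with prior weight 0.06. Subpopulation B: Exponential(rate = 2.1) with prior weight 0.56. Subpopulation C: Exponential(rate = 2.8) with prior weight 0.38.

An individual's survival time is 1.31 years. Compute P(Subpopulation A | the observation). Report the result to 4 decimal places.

Posterior ∝ prior × likelihood, so P(k | x) ∝ π_k f_k(x); normalise over all components.
Exponential densities:
  p_A = 0.8·e^(−0.8·1.31) = 0.8·e^(−1.0480) = 0.280511
  p_B = 2.1·e^(−2.1·1.31) = 2.1·e^(−2.7510) = 0.134114
  p_C = 2.8·e^(−2.8·1.31) = 2.8·e^(−3.6680) = 0.0714769
Prior × likelihood for each component:
  π_A·p_A = 0.06 × 0.280511 = 0.0168306
  π_B·p_B = 0.56 × 0.134114 = 0.075104
  π_C·p_C = 0.38 × 0.0714769 = 0.0271612
Normaliser: 0.0168306 + 0.075104 + 0.0271612 = 0.119096
P(Subpopulation A | the observation) = 0.0168306 / 0.119096 ≈ 0.1413

0.1413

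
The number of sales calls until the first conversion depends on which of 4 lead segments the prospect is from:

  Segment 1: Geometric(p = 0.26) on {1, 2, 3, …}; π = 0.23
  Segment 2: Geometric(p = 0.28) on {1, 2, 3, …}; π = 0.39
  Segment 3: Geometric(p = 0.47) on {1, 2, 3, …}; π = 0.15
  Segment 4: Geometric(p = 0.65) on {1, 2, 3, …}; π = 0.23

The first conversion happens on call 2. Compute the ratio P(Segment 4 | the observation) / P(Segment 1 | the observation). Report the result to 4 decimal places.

Since P(k|x) ∝ π_k f_k(x), the posterior odds are π_i f_i(x) / (π_j f_j(x)).
Geometric probabilities:
  f_1 = 0.26·(1−0.26)^1 = 0.26·0.74 = 0.1924
  f_2 = 0.28·(1−0.28)^1 = 0.28·0.72 = 0.2016
  f_3 = 0.47·(1−0.47)^1 = 0.47·0.53 = 0.2491
  f_4 = 0.65·(1−0.65)^1 = 0.65·0.35 = 0.2275
Odds = (0.23/0.23) × (0.2275/0.1924) = 1 × 1.18243 ≈ 1.1824

1.1824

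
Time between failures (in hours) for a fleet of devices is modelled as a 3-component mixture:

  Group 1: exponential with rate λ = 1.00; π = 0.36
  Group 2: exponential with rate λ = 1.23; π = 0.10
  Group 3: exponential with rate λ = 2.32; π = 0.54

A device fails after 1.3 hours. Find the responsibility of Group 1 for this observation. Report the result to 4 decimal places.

The responsibility of component k is w_k f_k(x) divided by Σ_j w_j f_j(x).
Component likelihoods at x = 1.3 hours:
  p_1 = 1.00·e^(−1.00·1.3) = 1.00·e^(−1.3000) = 0.272532
  p_2 = 1.23·e^(−1.23·1.3) = 1.23·e^(−1.5990) = 0.248581
  p_3 = 2.32·e^(−2.32·1.3) = 2.32·e^(−3.0160) = 0.113673
Weight by the priors:
  w_1·p_1 = 0.36 × 0.272532 = 0.0981114
  w_2·p_2 = 0.10 × 0.248581 = 0.0248581
  w_3·p_3 = 0.54 × 0.113673 = 0.0613832
Sum: 0.0981114 + 0.0248581 + 0.0613832 = 0.184353
P(Group 1 | x) ≈ 0.5322

0.5322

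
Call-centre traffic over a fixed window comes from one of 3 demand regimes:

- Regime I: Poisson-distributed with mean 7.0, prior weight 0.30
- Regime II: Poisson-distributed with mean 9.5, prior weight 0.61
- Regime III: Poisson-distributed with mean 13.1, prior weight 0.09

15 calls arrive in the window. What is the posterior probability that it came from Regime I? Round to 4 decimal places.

Apply Bayes' rule: the posterior for each component is proportional to its prior times its likelihood at x.
Component likelihoods at x = 15 calls:
  p_I = 0.00331062
  p_II = 0.026519
  p_III = 0.0898074
Multiply by the mixture weights:
  π_I·p_I = 0.30 × 0.00331062 = 0.000993187
  π_II·p_II = 0.61 × 0.026519 = 0.0161766
  π_III·p_III = 0.09 × 0.0898074 = 0.00808267
Sum: 0.000993187 + 0.0161766 + 0.00808267 = 0.0252524
So the posterior for Regime I is 0.000993187 / 0.0252524 ≈ 0.0393.

0.0393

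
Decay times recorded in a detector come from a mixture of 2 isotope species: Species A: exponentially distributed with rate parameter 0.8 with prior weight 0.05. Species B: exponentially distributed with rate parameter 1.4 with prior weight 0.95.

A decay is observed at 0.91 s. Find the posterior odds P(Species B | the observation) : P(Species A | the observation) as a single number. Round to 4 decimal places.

Only the two components matter; the odds are (π_i f_i(x)) / (π_j f_j(x)).
Evaluate each component's likelihood at the observed value:
  f_A = 0.8·e^(−0.8·0.91) = 0.8·e^(−0.7280) = 0.386299
  f_B = 1.4·e^(−1.4·0.91) = 1.4·e^(−1.2740) = 0.391595
Odds = (0.95/0.05) × (0.391595/0.386299) = 19 × 1.01371 ≈ 19.2605

19.2605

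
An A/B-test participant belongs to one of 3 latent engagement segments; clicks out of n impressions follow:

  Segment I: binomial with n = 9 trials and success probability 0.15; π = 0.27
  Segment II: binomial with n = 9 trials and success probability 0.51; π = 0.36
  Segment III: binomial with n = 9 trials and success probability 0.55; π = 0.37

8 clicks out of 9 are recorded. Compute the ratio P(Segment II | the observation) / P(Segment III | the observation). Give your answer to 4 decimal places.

Only the two components matter; the odds are (π_i f_i(x)) / (π_j f_j(x)).
Component likelihoods at x = 8 clicks out of 9:
  L_I = 1.96061e-06
  L_II = 0.0201837
  L_III = 0.0339122
Posterior odds = (π_II·L_II) / (π_III·L_III) = (0.36·0.0201837) / (0.37·0.0339122) = 0.00726612 / 0.0125475 ≈ 0.5791

0.5791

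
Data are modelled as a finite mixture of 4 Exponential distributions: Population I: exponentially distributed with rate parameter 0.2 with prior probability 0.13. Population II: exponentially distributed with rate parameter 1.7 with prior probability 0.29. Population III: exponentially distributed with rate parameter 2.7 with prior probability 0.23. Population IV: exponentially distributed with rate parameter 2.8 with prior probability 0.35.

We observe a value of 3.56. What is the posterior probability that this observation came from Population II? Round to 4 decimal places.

The responsibility of component k is π_k f_k(x) divided by Σ_j π_j f_j(x).
Evaluate each component's likelihood at the observed value:
  L_I = 0.2·e^(−0.2·3.56) = 0.2·e^(−0.7120) = 0.0981324
  L_II = 1.7·e^(−1.7·3.56) = 1.7·e^(−6.0520) = 0.00400036
  L_III = 2.7·e^(−2.7·3.56) = 2.7·e^(−9.6120) = 0.000180686
  L_IV = 2.8·e^(−2.8·3.56) = 2.8·e^(−9.9680) = 0.000131253
Prior × likelihood for each component:
  π_I·L_I = 0.13 × 0.0981324 = 0.0127572
  π_II·L_II = 0.29 × 0.00400036 = 0.0011601
  π_III·L_III = 0.23 × 0.000180686 = 4.15578e-05
  π_IV·L_IV = 0.35 × 0.000131253 = 4.59387e-05
Evidence: 0.0127572 + 0.0011601 + 4.15578e-05 + 4.59387e-05 = 0.0140048
P(Population II | x) = 0.0011601 / 0.0140048 ≈ 0.0828

0.0828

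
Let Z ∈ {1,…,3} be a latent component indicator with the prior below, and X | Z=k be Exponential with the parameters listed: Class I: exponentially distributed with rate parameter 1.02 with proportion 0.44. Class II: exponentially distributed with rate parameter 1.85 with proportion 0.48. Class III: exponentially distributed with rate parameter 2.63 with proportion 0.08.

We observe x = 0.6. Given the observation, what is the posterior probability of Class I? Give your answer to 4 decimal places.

0.4200

Apply Bayes' rule: the posterior for each component is proportional to its prior times its likelihood at x.
Evaluate each component's likelihood at the observed value:
  L_I = 1.02·e^(−1.02·0.6) = 1.02·e^(−0.6120) = 0.553111
  L_II = 1.85·e^(−1.85·0.6) = 1.85·e^(−1.1100) = 0.609684
  L_III = 2.63·e^(−2.63·0.6) = 2.63·e^(−1.5780) = 0.542799
Prior × likelihood for each component:
  π_I·L_I = 0.44 × 0.553111 = 0.243369
  π_II·L_II = 0.48 × 0.609684 = 0.292648
  π_III·L_III = 0.08 × 0.542799 = 0.0434239
Evidence: 0.243369 + 0.292648 + 0.0434239 = 0.579441
So the posterior for Class I is 0.243369 / 0.579441 ≈ 0.4200.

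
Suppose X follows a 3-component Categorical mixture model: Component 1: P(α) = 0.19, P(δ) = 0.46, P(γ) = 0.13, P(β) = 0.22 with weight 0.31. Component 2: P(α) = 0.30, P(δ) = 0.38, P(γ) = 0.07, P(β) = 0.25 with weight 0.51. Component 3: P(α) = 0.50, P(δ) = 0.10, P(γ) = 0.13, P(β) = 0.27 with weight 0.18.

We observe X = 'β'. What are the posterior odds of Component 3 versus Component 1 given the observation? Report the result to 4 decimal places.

Only the two components matter; the odds are (w_i f_i(x)) / (w_j f_j(x)).
Evaluate each component's likelihood at the observed value:
  f_1 = P(β | comp) = 0.22
  f_2 = P(β | comp) = 0.25
  f_3 = P(β | comp) = 0.27
0.0486 / 0.0682 ≈ 0.7126

0.7126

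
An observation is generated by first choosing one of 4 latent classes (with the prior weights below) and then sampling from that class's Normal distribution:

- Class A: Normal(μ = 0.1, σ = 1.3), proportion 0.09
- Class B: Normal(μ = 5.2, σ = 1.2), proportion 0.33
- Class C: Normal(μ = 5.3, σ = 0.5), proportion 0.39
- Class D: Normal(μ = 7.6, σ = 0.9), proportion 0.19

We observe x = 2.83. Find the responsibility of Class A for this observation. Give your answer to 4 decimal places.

0.1633

P(component k | x) = w_k·f_k(x) / marginal(x), where marginal(x) = Σ_j w_j·f_j(x).
Normal densities:
  L_A = 0.0338335
  L_B = 0.0472845
  L_C = 4.0065e-06
  L_D = 3.52372e-07
Multiply by the mixture weights:
  w_A·L_A = 0.09 × 0.0338335 = 0.00304502
  w_B·L_B = 0.33 × 0.0472845 = 0.0156039
  w_C·L_C = 0.39 × 4.0065e-06 = 1.56254e-06
  w_D·L_D = 0.19 × 3.52372e-07 = 6.69507e-08
Normaliser: 0.00304502 + 0.0156039 + 1.56254e-06 + 6.69507e-08 = 0.0186505
Responsibility of Class A: 0.00304502 / 0.0186505 ≈ 0.1633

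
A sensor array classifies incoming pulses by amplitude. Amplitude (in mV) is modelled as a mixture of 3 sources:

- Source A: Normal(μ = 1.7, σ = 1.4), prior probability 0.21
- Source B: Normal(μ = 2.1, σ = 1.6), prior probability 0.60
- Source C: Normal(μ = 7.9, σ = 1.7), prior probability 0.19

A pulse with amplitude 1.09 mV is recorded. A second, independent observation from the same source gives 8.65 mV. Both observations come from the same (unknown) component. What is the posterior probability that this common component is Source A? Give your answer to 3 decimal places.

The responsibility of component k is P(Z=k) f_k(x) divided by Σ_j P(Z=j) f_j(x).
Since both observations come from the same component, the likelihood for component k is f_k(x₁)·f_k(x₂).
  L_A = [(1/(1.4·√(2π)))·exp(−(1.09−1.7)²/(2·1.4²)) = 0.284959·exp(-0.09492) = 0.259154] × [1.26875e-06] = 3.28802e-07
  L_B = [(1/(1.6·√(2π)))·exp(−(1.09−2.1)²/(2·1.6²)) = 0.249339·exp(-0.19924) = 0.204297] × [5.72355e-05] = 1.1693e-05
  L_C = [(1/(1.7·√(2π)))·exp(−(1.09−7.9)²/(2·1.7²)) = 0.234672·exp(-8.02355) = 7.68916e-05] × [0.21291] = 1.6371e-05
Prior × likelihood for each component:
  P(Z=A)·L_A = 0.21 × 3.28802e-07 = 6.90483e-08
  P(Z=B)·L_B = 0.60 × 1.1693e-05 = 7.01582e-06
  P(Z=C)·L_C = 0.19 × 1.6371e-05 = 3.11049e-06
Evidence: 6.90483e-08 + 7.01582e-06 + 3.11049e-06 = 1.01954e-05
P(Source A | data) ≈ 0.007

0.007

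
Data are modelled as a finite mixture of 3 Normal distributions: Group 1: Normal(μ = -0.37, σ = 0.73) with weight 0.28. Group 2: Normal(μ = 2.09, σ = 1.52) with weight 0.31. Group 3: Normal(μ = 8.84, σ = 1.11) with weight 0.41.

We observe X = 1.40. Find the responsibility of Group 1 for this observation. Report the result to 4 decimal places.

0.0993

The responsibility of component k is π_k f_k(x) divided by Σ_j π_j f_j(x).
Component likelihoods at x = 1.40:
  L_1 = 0.0289059
  L_2 = 0.236766
  L_3 = 6.30931e-11
Unnormalised posteriors:
  π_1·L_1 = 0.28 × 0.0289059 = 0.00809365
  π_2·L_2 = 0.31 × 0.236766 = 0.0733975
  π_3·L_3 = 0.41 × 6.30931e-11 = 2.58682e-11
Marginal: 0.00809365 + 0.0733975 + 2.58682e-11 = 0.0814911
So the posterior for Group 1 is 0.00809365 / 0.0814911 ≈ 0.0993.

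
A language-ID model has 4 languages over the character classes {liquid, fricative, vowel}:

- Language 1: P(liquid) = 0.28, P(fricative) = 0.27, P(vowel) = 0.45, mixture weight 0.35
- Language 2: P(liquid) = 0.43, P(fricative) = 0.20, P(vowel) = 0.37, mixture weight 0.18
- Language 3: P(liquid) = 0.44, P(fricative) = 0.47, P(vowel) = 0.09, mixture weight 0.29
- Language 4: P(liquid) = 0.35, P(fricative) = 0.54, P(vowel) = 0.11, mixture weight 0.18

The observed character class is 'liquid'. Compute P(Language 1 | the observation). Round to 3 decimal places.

0.268

Apply Bayes' rule: the posterior for each component is proportional to its prior times its likelihood at x.
Evaluate each component's likelihood at the observed value:
  L_1 = 0.28
  L_2 = 0.43
  L_3 = 0.44
  L_4 = 0.35
Multiply by the mixture weights:
  w_1·L_1 = 0.35 × 0.28 = 0.098
  w_2·L_2 = 0.18 × 0.43 = 0.0774
  w_3·L_3 = 0.29 × 0.44 = 0.1276
  w_4·L_4 = 0.18 × 0.35 = 0.063
Marginal: 0.098 + 0.0774 + 0.1276 + 0.063 = 0.366
Responsibility of Language 1: 0.098 / 0.366 ≈ 0.268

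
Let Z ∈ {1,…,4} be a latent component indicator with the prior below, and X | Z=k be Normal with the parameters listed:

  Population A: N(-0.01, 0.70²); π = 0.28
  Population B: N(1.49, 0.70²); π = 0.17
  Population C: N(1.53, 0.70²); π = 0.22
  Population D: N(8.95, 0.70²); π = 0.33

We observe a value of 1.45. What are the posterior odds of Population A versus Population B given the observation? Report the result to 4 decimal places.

0.1874

The posterior odds equal the prior odds times the likelihood ratio: (w_i/w_j)·(f_i(x)/f_j(x)).
Evaluate each component's likelihood at the observed value:
  f_A = (1/(0.70·√(2π)))·exp(−(1.45−-0.01)²/(2·0.70²)) = 0.569918·exp(-2.17510) = 0.0647407
  f_B = (1/(0.70·√(2π)))·exp(−(1.45−1.49)²/(2·0.70²)) = 0.569918·exp(-0.00163) = 0.568988
  f_C = (1/(0.70·√(2π)))·exp(−(1.45−1.53)²/(2·0.70²)) = 0.569918·exp(-0.00653) = 0.566208
  f_D = (1/(0.70·√(2π)))·exp(−(1.45−8.95)²/(2·0.70²)) = 0.569918·exp(-57.39796) = 6.73279e-26
0.0181274 / 0.0967279 ≈ 0.1874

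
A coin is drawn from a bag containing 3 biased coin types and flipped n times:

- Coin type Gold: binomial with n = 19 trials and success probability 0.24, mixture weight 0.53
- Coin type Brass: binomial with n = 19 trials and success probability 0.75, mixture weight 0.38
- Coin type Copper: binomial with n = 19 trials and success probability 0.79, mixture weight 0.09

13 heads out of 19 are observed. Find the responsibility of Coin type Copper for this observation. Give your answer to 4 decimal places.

Apply Bayes' rule: the posterior for each component is proportional to its prior times its likelihood at x.
Evaluate each component's likelihood at the observed value:
  p_Gold = C(19,13)·0.24^13·0.76^6 = 27132·8.76488e-09·0.1927 = 4.58257e-05
  p_Brass = C(19,13)·0.75^13·0.25^6 = 27132·0.0237573·0.000244141 = 0.157369
  p_Copper = C(19,13)·0.79^13·0.21^6 = 27132·0.0466823·8.57661e-05 = 0.10863
Multiply by the mixture weights:
  π_Gold·p_Gold = 0.53 × 4.58257e-05 = 2.42876e-05
  π_Brass·p_Brass = 0.38 × 0.157369 = 0.0598001
  π_Copper·p_Copper = 0.09 × 0.10863 = 0.0097767
Normaliser: 2.42876e-05 + 0.0598001 + 0.0097767 = 0.0696011
P(Coin type Copper | 13 heads out of 19) = 0.0097767 / 0.0696011 ≈ 0.1405

0.1405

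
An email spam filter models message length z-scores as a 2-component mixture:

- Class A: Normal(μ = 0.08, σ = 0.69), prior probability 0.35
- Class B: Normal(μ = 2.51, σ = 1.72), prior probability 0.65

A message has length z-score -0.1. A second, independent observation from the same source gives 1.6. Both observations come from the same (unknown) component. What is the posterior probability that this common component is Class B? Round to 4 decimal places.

0.4904

P(component k | x) = w_k·f_k(x) / marginal(x), where marginal(x) = Σ_j w_j·f_j(x).
Since both observations come from the same component, the likelihood for component k is f_k(x₁)·f_k(x₂).
  f_A = [0.558835] × [0.0510854] = 0.0285483
  f_B = [0.0733452] × [0.20165] = 0.0147901
Weight by the priors:
  w_A·f_A = 0.35 × 0.0285483 = 0.00999191
  w_B·f_B = 0.65 × 0.0147901 = 0.00961356
Marginal: 0.00999191 + 0.00961356 = 0.0196055
Responsibility of Class B: 0.00961356 / 0.0196055 ≈ 0.4904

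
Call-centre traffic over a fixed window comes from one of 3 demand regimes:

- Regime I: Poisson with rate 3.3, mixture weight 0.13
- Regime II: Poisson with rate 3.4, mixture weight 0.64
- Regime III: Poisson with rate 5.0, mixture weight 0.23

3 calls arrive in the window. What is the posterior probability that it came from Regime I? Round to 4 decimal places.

Apply Bayes' rule: the posterior for each component is proportional to its prior times its likelihood at x.
Component likelihoods at x = 3 calls:
  p_I = e^(−3.3)·3.3^3/3! = 0.220912
  p_II = e^(−3.4)·3.4^3/3! = 0.218617
  p_III = e^(−5.0)·5.0^3/3! = 0.140374
Unnormalised posteriors:
  P(Z=I)·p_I = 0.13 × 0.220912 = 0.0287185
  P(Z=II)·p_II = 0.64 × 0.218617 = 0.139915
  P(Z=III)·p_III = 0.23 × 0.140374 = 0.032286
Evidence: 0.0287185 + 0.139915 + 0.032286 = 0.20092
So the posterior for Regime I is 0.0287185 / 0.20092 ≈ 0.1429.

0.1429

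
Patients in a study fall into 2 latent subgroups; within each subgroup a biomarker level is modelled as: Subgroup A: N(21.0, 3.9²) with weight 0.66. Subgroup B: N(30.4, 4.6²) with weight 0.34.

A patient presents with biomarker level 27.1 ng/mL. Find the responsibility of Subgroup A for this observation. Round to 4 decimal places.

P(component k | x) = π_k·f_k(x) / marginal(x), where marginal(x) = Σ_j π_j·f_j(x).
Component likelihoods at x = 27.1 ng/mL:
  L_A = 0.0301032
  L_B = 0.0670498
Multiply by the mixture weights:
  π_A·L_A = 0.66 × 0.0301032 = 0.0198681
  π_B·L_B = 0.34 × 0.0670498 = 0.0227969
Normaliser: 0.0198681 + 0.0227969 = 0.042665
P(Subgroup A | x) = 0.0198681 / 0.042665 ≈ 0.4657

0.4657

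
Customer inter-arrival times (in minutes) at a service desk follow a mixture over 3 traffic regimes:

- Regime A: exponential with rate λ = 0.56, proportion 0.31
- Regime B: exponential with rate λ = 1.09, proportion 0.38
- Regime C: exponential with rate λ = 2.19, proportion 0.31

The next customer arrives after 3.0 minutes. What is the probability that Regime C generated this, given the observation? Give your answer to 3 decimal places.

By Bayes' theorem, P(k | x) = w_k f_k(x) / Σ_j w_j f_j(x).
Exponential densities:
  L_A = 0.104369
  L_B = 0.041427
  L_C = 0.00306994
Multiply by the mixture weights:
  w_A·L_A = 0.31 × 0.104369 = 0.0323545
  w_B·L_B = 0.38 × 0.041427 = 0.0157423
  w_C·L_C = 0.31 × 0.00306994 = 0.00095168
Evidence: 0.0323545 + 0.0157423 + 0.00095168 = 0.0490485
Responsibility of Regime C: 0.00095168 / 0.0490485 ≈ 0.019

0.019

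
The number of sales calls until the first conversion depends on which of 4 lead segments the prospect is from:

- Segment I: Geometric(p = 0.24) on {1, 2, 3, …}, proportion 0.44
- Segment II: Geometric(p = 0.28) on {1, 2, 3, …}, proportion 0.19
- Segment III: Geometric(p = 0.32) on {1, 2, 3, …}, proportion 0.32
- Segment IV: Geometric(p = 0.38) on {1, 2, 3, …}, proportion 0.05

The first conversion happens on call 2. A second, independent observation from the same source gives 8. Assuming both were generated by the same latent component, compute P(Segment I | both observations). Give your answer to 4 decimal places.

The responsibility of component k is π_k f_k(x) divided by Σ_j π_j f_j(x).
Since both observations come from the same component, the likelihood for component k is f_k(x₁)·f_k(x₂).
  L_I = [0.1824] × [0.0351485] = 0.00641108
  L_II = [0.2016] × [0.0280857] = 0.00566208
  L_III = [0.2176] × [0.0215136] = 0.00468135
  L_IV = [0.2356] × [0.0133821] = 0.00315283
Weight by the priors:
  π_I·L_I = 0.44 × 0.00641108 = 0.00282088
  π_II·L_II = 0.19 × 0.00566208 = 0.0010758
  π_III·L_III = 0.32 × 0.00468135 = 0.00149803
  π_IV·L_IV = 0.05 × 0.00315283 = 0.000157642
Sum: 0.00282088 + 0.0010758 + 0.00149803 + 0.000157642 = 0.00555234
P(Segment I | data) ≈ 0.5081

0.5081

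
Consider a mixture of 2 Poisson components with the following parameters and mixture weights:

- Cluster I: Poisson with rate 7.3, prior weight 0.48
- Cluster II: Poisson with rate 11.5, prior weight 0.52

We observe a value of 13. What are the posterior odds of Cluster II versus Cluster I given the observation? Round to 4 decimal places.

Only the two components matter; the odds are (π_i f_i(x)) / (π_j f_j(x)).
Evaluate each component's likelihood at the observed value:
  p_I = 0.0181371
  p_II = 0.100093
0.0520485 / 0.00870579 ≈ 5.9786

5.9786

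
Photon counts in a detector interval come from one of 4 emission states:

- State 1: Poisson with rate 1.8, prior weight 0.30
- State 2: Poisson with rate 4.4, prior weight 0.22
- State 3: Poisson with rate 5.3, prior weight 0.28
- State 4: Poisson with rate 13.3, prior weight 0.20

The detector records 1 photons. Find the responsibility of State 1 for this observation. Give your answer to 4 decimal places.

0.8222

P(component k | x) = w_k·f_k(x) / marginal(x), where marginal(x) = Σ_j w_j·f_j(x).
Evaluate each component's likelihood at the observed value:
  L_1 = 0.297538
  L_2 = 0.0540203
  L_3 = 0.0264554
  L_4 = 2.22708e-05
Weight by the priors:
  w_1·L_1 = 0.30 × 0.297538 = 0.0892614
  w_2·L_2 = 0.22 × 0.0540203 = 0.0118845
  w_3·L_3 = 0.28 × 0.0264554 = 0.00740753
  w_4·L_4 = 0.20 × 2.22708e-05 = 4.45415e-06
Denominator: 0.0892614 + 0.0118845 + 0.00740753 + 4.45415e-06 = 0.108558
Responsibility of State 1: 0.0892614 / 0.108558 ≈ 0.8222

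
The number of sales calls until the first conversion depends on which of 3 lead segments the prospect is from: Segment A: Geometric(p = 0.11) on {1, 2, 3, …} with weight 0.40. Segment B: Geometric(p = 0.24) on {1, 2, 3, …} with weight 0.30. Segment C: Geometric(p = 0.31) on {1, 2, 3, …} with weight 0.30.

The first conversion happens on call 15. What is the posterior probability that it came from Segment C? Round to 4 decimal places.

0.0483

By Bayes' theorem, P(k | x) = π_k f_k(x) / Σ_j π_j f_j(x).
Evaluate each component's likelihood at the observed value:
  p_A = 0.0215205
  p_B = 0.00514756
  p_C = 0.00171889
Prior × likelihood for each component:
  π_A·p_A = 0.40 × 0.0215205 = 0.00860821
  π_B·p_B = 0.30 × 0.00514756 = 0.00154427
  π_C·p_C = 0.30 × 0.00171889 = 0.000515668
Evidence: 0.00860821 + 0.00154427 + 0.000515668 = 0.0106681
Responsibility of Segment C: 0.000515668 / 0.0106681 ≈ 0.0483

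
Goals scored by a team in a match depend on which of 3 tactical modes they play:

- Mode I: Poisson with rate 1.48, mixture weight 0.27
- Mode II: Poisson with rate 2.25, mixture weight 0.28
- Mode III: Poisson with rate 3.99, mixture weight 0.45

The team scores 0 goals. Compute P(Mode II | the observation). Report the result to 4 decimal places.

The responsibility of component k is π_k f_k(x) divided by Σ_j π_j f_j(x).
Poisson probabilities:
  L_I = 0.227638
  L_II = 0.105399
  L_III = 0.0184997
Prior × likelihood for each component:
  π_I·L_I = 0.27 × 0.227638 = 0.0614622
  π_II·L_II = 0.28 × 0.105399 = 0.0295118
  π_III·L_III = 0.45 × 0.0184997 = 0.00832487
Evidence: 0.0614622 + 0.0295118 + 0.00832487 = 0.0992988
P(Mode II | x) ≈ 0.2972

0.2972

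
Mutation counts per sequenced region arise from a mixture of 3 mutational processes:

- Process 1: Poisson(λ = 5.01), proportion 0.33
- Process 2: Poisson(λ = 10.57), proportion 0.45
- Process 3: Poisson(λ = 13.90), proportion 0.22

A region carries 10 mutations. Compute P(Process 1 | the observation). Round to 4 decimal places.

0.0790

P(component k | x) = P(Z=k)·f_k(x) / marginal(x), where marginal(x) = Σ_j P(Z=j)·f_j(x).
Evaluate each component's likelihood at the observed value:
  f_1 = 0.0183147
  f_2 = 0.123167
  f_3 = 0.0681854
Prior × likelihood for each component:
  P(Z=1)·f_1 = 0.33 × 0.0183147 = 0.00604384
  P(Z=2)·f_2 = 0.45 × 0.123167 = 0.0554251
  P(Z=3)·f_3 = 0.22 × 0.0681854 = 0.0150008
Normaliser: 0.00604384 + 0.0554251 + 0.0150008 = 0.0764698
So the posterior for Process 1 is 0.00604384 / 0.0764698 ≈ 0.0790.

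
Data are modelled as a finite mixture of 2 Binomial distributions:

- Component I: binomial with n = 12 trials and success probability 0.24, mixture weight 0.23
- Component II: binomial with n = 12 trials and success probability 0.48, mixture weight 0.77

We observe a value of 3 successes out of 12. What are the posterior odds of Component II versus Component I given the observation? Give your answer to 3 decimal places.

The posterior odds equal the prior odds times the likelihood ratio: (π_i/π_j)·(f_i(x)/f_j(x)).
Evaluate each component's likelihood at the observed value:
  f_I = C(12,3)·0.24^3·0.76^9 = 220·0.013824·0.0845906 = 0.257264
  f_II = C(12,3)·0.48^3·0.52^9 = 220·0.110592·0.00277991 = 0.0676358
Posterior odds = (π_II·f_II) / (π_I·f_I) = (0.77·0.0676358) / (0.23·0.257264) = 0.0520795 / 0.0591707 ≈ 0.880

0.880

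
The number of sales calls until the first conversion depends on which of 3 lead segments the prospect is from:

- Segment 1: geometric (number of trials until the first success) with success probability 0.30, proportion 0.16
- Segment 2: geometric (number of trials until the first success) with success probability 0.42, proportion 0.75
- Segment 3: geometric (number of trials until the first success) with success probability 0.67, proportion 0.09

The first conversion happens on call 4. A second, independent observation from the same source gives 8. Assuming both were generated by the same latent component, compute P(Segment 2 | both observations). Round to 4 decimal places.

0.5832

Apply Bayes' rule: the posterior for each component is proportional to its prior times its likelihood at x.
Since both observations come from the same component, the likelihood for component k is f_k(x₁)·f_k(x₂).
  L_1 = [0.30·(1−0.30)^3 = 0.30·0.343 = 0.1029] × [0.0247063] = 0.00254228
  L_2 = [0.42·(1−0.42)^3 = 0.42·0.195112 = 0.081947] × [0.00927353] = 0.000759939
  L_3 = [0.67·(1−0.67)^3 = 0.67·0.035937 = 0.0240778] × [0.000285544] = 6.87526e-06
Prior × likelihood for each component:
  π_1·L_1 = 0.16 × 0.00254228 = 0.000406764
  π_2·L_2 = 0.75 × 0.000759939 = 0.000569954
  π_3·L_3 = 0.09 × 6.87526e-06 = 6.18773e-07
Normaliser: 0.000406764 + 0.000569954 + 6.18773e-07 = 0.000977337
P(Segment 2 | x) ≈ 0.5832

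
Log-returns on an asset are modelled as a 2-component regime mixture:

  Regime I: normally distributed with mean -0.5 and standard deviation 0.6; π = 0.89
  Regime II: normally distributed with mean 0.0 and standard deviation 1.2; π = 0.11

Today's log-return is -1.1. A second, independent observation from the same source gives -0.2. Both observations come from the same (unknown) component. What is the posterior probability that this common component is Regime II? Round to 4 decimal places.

The responsibility of component k is P(Z=k) f_k(x) divided by Σ_j P(Z=j) f_j(x).
Since both observations come from the same component, the likelihood for component k is f_k(x₁)·f_k(x₂).
  L_I = [(1/(0.6·√(2π)))·exp(−(-1.1−-0.5)²/(2·0.6²)) = 0.664904·exp(-0.50000) = 0.403285] × [0.586776] = 0.236638
  L_II = [(1/(1.2·√(2π)))·exp(−(-1.1−0.0)²/(2·1.2²)) = 0.332452·exp(-0.42014) = 0.218406] × [0.327866] = 0.071608
Unnormalised posteriors:
  P(Z=I)·L_I = 0.89 × 0.236638 = 0.210607
  P(Z=II)·L_II = 0.11 × 0.071608 = 0.00787688
Marginal: 0.210607 + 0.00787688 = 0.218484
P(Regime II | x₁, x₂) = 0.00787688 / 0.218484 ≈ 0.0361

0.0361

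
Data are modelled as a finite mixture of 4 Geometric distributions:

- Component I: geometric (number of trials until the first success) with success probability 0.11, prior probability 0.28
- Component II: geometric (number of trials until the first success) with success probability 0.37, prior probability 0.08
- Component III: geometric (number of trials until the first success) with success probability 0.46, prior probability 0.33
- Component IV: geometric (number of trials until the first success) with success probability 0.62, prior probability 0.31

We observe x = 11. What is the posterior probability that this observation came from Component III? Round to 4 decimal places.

The responsibility of component k is P(Z=k) f_k(x) divided by Σ_j P(Z=j) f_j(x).
Evaluate each component's likelihood at the observed value:
  p_I = 0.0342999
  p_II = 0.00364424
  p_III = 0.00096983
  p_IV = 3.89249e-05
Prior × likelihood for each component:
  P(Z=I)·p_I = 0.28 × 0.0342999 = 0.00960397
  P(Z=II)·p_II = 0.08 × 0.00364424 = 0.000291539
  P(Z=III)·p_III = 0.33 × 0.00096983 = 0.000320044
  P(Z=IV)·p_IV = 0.31 × 3.89249e-05 = 1.20667e-05
Evidence: 0.00960397 + 0.000291539 + 0.000320044 + 1.20667e-05 = 0.0102276
Responsibility of Component III: 0.000320044 / 0.0102276 ≈ 0.0313

0.0313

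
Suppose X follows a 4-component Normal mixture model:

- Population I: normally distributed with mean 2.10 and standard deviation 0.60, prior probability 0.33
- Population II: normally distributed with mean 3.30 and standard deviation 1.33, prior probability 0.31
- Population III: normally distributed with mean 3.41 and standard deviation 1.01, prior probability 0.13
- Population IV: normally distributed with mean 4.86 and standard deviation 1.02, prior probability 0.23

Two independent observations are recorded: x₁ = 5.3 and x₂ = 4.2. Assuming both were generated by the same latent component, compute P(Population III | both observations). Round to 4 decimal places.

0.0725

By Bayes' theorem, P(k | x) = π_k f_k(x) / Σ_j π_j f_j(x).
Since both observations come from the same component, the likelihood for component k is f_k(x₁)·f_k(x₂).
  f_I = [(1/(0.60·√(2π)))·exp(−(5.3−2.10)²/(2·0.60²)) = 0.664904·exp(-14.22222) = 4.42717e-07] × [0.00145447] = 6.43919e-10
  f_II = [(1/(1.33·√(2π)))·exp(−(5.3−3.30)²/(2·1.33²)) = 0.299957·exp(-1.13065) = 0.0968334] × [0.238575] = 0.023102
  f_III = [(1/(1.01·√(2π)))·exp(−(5.3−3.41)²/(2·1.01²)) = 0.394992·exp(-1.75086) = 0.0685805] × [0.290896] = 0.0199498
  f_IV = [(1/(1.02·√(2π)))·exp(−(5.3−4.86)²/(2·1.02²)) = 0.391120·exp(-0.09304) = 0.356371] × [0.317244] = 0.113057
Multiply by the mixture weights:
  π_I·f_I = 0.33 × 6.43919e-10 = 2.12493e-10
  π_II·f_II = 0.31 × 0.023102 = 0.00716161
  π_III·f_III = 0.13 × 0.0199498 = 0.00259347
  π_IV·f_IV = 0.23 × 0.113057 = 0.026003
Normaliser: 2.12493e-10 + 0.00716161 + 0.00259347 + 0.026003 = 0.0357581
So the posterior for Population III is 0.00259347 / 0.0357581 ≈ 0.0725.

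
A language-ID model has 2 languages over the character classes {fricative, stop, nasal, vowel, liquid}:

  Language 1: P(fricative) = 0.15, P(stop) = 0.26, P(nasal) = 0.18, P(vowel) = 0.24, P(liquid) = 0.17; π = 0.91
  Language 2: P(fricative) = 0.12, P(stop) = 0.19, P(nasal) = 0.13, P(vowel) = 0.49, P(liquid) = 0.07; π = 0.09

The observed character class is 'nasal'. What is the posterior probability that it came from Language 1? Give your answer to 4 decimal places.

P(component k | x) = w_k·f_k(x) / marginal(x), where marginal(x) = Σ_j w_j·f_j(x).
Component likelihoods at x = 'nasal':
  f_1 = 0.18
  f_2 = 0.13
Prior × likelihood for each component:
  w_1·f_1 = 0.91 × 0.18 = 0.1638
  w_2·f_2 = 0.09 × 0.13 = 0.0117
Sum: 0.1638 + 0.0117 = 0.1755
So the posterior for Language 1 is 0.1638 / 0.1755 ≈ 0.9333.

0.9333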